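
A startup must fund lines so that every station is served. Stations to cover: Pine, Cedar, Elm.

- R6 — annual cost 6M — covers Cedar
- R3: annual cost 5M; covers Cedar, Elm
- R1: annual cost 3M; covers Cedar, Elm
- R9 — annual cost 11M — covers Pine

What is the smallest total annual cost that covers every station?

Choose R1 and R9: together they cover Pine, Cedar, Elm — every station.
Total annual cost: 3 + 11 = 14.
No cover costs less than 14.

14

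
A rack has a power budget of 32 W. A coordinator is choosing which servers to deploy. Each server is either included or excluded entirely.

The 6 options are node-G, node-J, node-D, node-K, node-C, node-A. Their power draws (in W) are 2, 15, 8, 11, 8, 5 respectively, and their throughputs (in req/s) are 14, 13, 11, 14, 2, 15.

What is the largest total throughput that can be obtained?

node-G + node-D + node-K + node-A: power draw 2 + 8 + 11 + 5 = 26 ≤ 32, throughput 14 + 11 + 14 + 15 = 54.
node-G + node-K + node-C + node-A: power draw 2 + 11 + 8 + 5 = 26 ≤ 32, throughput 14 + 14 + 2 + 15 = 45.
node-G + node-J + node-D + node-A: power draw 2 + 15 + 8 + 5 = 30 ≤ 32, throughput 14 + 13 + 11 + 15 = 53.
Best is node-G, node-D, node-K, and node-A with total throughput 54.

54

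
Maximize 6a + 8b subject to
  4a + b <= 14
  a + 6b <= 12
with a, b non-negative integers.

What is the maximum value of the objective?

26

(a,b)=(3,1) is feasible, giving 26.
(a,b)=(2,1) is feasible, giving 20.
The best lattice point is (3,1), giving 26.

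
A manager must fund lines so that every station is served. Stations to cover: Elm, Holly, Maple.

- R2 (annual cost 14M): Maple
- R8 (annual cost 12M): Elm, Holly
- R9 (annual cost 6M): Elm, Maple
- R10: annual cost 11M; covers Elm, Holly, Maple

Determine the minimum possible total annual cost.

11

This is an integer covering problem.
R10 alone covers Elm, Holly, Maple — every station.
Total annual cost: 11.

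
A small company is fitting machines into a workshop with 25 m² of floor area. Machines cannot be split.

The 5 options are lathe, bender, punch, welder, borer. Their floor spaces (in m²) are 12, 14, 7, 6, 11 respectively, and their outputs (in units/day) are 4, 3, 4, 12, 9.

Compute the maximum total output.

25

Treat it as a binary knapsack problem.
welder + borer: floor space 6 + 11 = 17 ≤ 25, output 12 + 9 = 21.
punch + welder + borer: floor space 7 + 6 + 11 = 24 ≤ 25, output 4 + 12 + 9 = 25.
lathe + punch + welder: floor space 12 + 7 + 6 = 25 ≤ 25, output 4 + 4 + 12 = 20.
Best is punch, welder, and borer with total output 25.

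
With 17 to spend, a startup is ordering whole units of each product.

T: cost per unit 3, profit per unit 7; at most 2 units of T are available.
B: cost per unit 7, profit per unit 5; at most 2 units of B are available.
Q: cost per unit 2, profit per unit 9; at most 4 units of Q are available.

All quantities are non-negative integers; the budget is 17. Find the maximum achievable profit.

1×T and 4×Q: cost 11 ≤ 17, profit 1·7 + 4·9 = 43.
2×T and 4×Q: cost 14 ≤ 17, profit 2·7 + 4·9 = 50.
Best is 50.

50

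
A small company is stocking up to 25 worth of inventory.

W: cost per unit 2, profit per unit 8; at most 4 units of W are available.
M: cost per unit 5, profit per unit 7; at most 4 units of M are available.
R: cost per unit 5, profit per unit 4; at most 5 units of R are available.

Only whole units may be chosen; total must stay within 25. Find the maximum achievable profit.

W has the best ratio (8/2); taking only W gives at most 4×8 = 32 (stopped by the supply cap of 4).
Mixing does better — 4×W and 3×M: cost 23 ≤ 25, profit 4·8 + 3·7 = 53.

53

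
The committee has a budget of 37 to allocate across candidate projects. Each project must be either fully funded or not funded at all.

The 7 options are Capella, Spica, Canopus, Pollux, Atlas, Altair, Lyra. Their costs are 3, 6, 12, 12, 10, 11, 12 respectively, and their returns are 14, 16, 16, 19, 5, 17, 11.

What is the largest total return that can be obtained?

This is an integer program with binary decision variables.
Take Capella, Spica, Pollux, and Altair: cost 3 + 6 + 12 + 11 = 32 ≤ 37, return 14 + 16 + 19 + 17 = 66.
No other feasible combination does better.

66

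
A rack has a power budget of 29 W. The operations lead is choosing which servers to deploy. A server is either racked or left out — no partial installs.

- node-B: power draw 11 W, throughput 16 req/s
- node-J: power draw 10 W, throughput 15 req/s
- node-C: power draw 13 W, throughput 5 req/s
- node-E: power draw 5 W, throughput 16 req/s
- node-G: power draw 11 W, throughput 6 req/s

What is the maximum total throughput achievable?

Treat it as a binary knapsack problem.
Take node-B, node-J, and node-E: power draw 11 + 10 + 5 = 26 ≤ 29, throughput 16 + 15 + 16 = 47.
No other feasible combination does better.

47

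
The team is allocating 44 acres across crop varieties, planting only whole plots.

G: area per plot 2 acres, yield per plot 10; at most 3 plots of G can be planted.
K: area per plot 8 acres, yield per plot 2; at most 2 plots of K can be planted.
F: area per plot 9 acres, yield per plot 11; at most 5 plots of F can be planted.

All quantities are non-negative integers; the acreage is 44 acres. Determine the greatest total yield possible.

74

3×G, 1×K, and 3×F: area 41 ≤ 44, yield 3·10 + 1·2 + 3·11 = 65.
3×G and 4×F: area 42 ≤ 44, yield 3·10 + 4·11 = 74.
Best is 74.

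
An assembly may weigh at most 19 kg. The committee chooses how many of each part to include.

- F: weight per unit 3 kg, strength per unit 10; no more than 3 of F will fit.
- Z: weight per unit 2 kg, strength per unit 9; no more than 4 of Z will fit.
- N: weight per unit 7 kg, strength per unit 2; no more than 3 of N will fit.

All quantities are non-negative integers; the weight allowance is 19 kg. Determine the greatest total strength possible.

Z has the best ratio (9/2); taking only Z gives at most 4×9 = 36 (stopped by the supply cap of 4).
Mixing does better — 3×F and 4×Z: weight 17 ≤ 19, strength 3·10 + 4·9 = 66.

66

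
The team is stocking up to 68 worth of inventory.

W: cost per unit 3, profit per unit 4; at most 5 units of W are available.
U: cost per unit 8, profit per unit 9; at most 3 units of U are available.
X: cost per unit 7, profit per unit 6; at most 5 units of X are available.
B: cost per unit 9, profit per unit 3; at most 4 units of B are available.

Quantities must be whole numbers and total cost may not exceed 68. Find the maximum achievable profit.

71

This is a bounded integer knapsack.
Take 5×W, 3×U, and 4×X: cost 67 ≤ 68, profit 5·4 + 3·9 + 4·6 = 71.
W has the best ratio (4/3) and is taken to its limit of 5; remaining capacity is filled optimally with the others.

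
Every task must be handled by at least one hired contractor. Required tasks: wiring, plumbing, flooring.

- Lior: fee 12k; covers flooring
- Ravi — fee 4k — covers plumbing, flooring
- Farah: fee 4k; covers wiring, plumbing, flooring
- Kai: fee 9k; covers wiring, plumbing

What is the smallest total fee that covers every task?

4

Farah alone covers wiring, plumbing, flooring — every task.
Total fee: 4.
No cover costs less than 4.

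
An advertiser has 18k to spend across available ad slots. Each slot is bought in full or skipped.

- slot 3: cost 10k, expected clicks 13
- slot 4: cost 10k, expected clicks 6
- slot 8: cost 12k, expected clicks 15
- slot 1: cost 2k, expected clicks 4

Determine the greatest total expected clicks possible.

slot 8: cost 12 ≤ 18, expected clicks 15.
slot 3 + slot 1: cost 10 + 2 = 12 ≤ 18, expected clicks 13 + 4 = 17.
slot 8 + slot 1: cost 12 + 2 = 14 ≤ 18, expected clicks 15 + 4 = 19.
Best is slot 8 and slot 1 with total expected clicks 19.

19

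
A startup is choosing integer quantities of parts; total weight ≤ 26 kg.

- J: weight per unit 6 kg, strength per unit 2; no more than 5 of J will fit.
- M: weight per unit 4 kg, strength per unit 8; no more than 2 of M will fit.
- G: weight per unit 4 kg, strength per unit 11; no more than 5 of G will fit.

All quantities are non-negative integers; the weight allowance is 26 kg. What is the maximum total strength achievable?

Take 1×M and 5×G: weight 24 ≤ 26, strength 1·8 + 5·11 = 63.
G has the best ratio (11/4) and is taken to its limit of 5; remaining capacity is filled optimally with the others.

63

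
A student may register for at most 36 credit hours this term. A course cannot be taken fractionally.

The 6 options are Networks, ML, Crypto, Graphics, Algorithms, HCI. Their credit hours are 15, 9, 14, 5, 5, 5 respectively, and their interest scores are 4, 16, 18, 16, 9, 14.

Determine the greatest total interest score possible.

Take ML, Crypto, Graphics, and HCI: credit hours 9 + 14 + 5 + 5 = 33 ≤ 36, interest score 16 + 18 + 16 + 14 = 64.
No other feasible combination does better.

64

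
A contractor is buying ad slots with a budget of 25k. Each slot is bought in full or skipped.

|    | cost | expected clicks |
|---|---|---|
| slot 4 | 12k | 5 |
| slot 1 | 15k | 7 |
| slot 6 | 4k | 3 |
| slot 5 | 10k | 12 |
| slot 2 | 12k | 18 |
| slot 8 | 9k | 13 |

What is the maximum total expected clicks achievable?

Allowing fractional choices, the relaxed optimum would be about 35.8, but ad slots are indivisible.
slot 6 + slot 2 + slot 8: cost 4 + 12 + 9 = 25 ≤ 25, expected clicks 3 + 18 + 13 = 34.
slot 2 + slot 8: cost 12 + 9 = 21 ≤ 25, expected clicks 18 + 13 = 31.
Best is slot 6, slot 2, and slot 8 with total expected clicks 34.

34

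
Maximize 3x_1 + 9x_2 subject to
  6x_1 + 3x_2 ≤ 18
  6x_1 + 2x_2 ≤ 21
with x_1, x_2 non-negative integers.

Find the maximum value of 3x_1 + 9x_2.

54

(x_1,x_2)=(0,6): 6·0+3·6=18≤18, 6·0+2·6=12≤21, objective 54.
(x_1,x_2)=(0,5): 6·0+3·5=15≤18, 6·0+2·5=10≤21, objective 45.
The best lattice point is (0,6), giving 54.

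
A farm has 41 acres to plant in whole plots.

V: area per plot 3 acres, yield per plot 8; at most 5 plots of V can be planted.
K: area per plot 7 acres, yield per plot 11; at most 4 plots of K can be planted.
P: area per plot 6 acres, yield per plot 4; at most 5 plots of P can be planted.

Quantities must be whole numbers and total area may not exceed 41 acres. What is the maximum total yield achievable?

This is a bounded integer knapsack.
5×V and 3×K: area 36 ≤ 41, yield 5·8 + 3·11 = 73.
4×V and 4×K: area 40 ≤ 41, yield 4·8 + 4·11 = 76.
Best is 76.

76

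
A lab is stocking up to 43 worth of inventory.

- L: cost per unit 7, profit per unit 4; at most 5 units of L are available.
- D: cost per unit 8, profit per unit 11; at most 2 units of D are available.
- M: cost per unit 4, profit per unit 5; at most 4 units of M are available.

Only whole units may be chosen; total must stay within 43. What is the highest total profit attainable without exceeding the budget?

46

2×L, 2×D, and 3×M: cost 42 ≤ 43, profit 2·4 + 2·11 + 3·5 = 45.
1×L, 2×D, and 4×M: cost 39 ≤ 43, profit 1·4 + 2·11 + 4·5 = 46.
Best is 46.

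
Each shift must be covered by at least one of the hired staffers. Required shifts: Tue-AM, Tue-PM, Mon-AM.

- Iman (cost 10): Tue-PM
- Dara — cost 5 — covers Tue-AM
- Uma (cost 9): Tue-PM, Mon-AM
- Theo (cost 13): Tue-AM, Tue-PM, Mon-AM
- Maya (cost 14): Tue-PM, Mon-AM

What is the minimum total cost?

Theo alone covers Tue-AM, Tue-PM, Mon-AM — every shift.
Total cost: 13.
No cover costs less than 13.

13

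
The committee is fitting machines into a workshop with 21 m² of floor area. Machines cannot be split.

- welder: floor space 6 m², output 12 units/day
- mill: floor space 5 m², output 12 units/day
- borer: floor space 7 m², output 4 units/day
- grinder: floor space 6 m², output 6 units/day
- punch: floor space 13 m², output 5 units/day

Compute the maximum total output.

Take welder, mill, and grinder: floor space 6 + 5 + 6 = 17 ≤ 21, output 12 + 12 + 6 = 30.
No other feasible combination does better.

30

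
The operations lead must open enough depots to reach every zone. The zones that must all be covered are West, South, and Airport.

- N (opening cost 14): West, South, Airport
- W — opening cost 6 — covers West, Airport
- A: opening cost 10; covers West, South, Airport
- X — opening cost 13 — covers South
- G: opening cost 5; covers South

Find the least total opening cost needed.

10

This is a weighted set-cover instance.
The greedy cost-per-new-zone heuristic would pick W and G for 11, but a cheaper cover exists.
A alone covers West, South, Airport — every zone.
Total opening cost: 10.
No cover costs less than 10.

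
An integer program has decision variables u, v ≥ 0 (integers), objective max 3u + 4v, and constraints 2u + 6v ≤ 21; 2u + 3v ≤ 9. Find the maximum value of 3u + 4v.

(u,v)=(3,1): 2·3+6·1=12≤21, 2·3+3·1=9≤9, objective 13.
(u,v)=(4,0): 2·4+6·0=8≤21, 2·4+3·0=8≤9, objective 12.
(u,v)=(2,1): 2·2+6·1=10≤21, 2·2+3·1=7≤9, objective 10.
The best lattice point is (3,1), giving 13.

13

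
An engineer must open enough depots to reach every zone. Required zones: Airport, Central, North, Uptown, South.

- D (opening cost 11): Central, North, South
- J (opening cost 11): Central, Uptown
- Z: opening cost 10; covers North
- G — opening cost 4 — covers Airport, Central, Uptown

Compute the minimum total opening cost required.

Choose D and G: together they cover Airport, Central, North, Uptown, South — every zone.
Total opening cost: 11 + 4 = 15.
No cover costs less than 15.

15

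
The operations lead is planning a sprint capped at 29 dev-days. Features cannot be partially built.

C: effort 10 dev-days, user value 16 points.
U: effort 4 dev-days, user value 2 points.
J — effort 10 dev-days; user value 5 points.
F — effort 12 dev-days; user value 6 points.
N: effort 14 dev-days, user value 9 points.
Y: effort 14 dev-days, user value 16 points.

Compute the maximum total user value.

Take C, U, and Y: effort 10 + 4 + 14 = 28 ≤ 29, user value 16 + 2 + 16 = 34.
No other feasible combination does better.

34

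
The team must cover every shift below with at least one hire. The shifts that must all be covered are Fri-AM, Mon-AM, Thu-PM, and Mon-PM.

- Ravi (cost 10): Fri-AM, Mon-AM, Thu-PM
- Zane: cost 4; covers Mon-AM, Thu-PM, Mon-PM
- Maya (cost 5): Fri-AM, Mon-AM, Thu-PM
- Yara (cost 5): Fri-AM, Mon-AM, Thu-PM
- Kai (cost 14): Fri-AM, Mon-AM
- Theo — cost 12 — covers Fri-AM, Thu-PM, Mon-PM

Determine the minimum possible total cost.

9

Choose Zane and Maya: together they cover Fri-AM, Mon-AM, Thu-PM, Mon-PM — every shift.
Total cost: 4 + 5 = 9.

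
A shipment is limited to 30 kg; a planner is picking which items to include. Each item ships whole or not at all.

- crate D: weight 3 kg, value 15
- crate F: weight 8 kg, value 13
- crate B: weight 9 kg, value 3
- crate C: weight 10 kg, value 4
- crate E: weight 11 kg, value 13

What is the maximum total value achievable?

crate D + crate F + crate B + crate C: weight 3 + 8 + 9 + 10 = 30 ≤ 30, value 15 + 13 + 3 + 4 = 35.
crate D + crate F + crate E: weight 3 + 8 + 11 = 22 ≤ 30, value 15 + 13 + 13 = 41.
Best is crate D, crate F, and crate E with total value 41.

41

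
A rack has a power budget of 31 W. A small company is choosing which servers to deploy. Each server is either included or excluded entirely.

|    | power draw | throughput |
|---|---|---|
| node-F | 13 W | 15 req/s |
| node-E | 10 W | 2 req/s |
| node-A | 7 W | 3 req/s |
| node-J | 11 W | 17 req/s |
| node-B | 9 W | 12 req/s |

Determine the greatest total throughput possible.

Allowing fractional choices, the relaxed optimum would be about 41.7, but servers are indivisible.
node-F + node-J: power draw 13 + 11 = 24 ≤ 31, throughput 15 + 17 = 32.
node-F + node-A + node-J: power draw 13 + 7 + 11 = 31 ≤ 31, throughput 15 + 3 + 17 = 35.
Best is node-F, node-A, and node-J with total throughput 35.

35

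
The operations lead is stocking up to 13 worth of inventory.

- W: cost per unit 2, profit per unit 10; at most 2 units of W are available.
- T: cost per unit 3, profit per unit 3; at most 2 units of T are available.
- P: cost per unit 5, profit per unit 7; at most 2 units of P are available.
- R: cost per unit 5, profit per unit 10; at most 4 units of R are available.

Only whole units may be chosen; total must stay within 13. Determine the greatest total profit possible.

Take 2×W, 1×T, and 1×R: cost 12 ≤ 13, profit 2·10 + 1·3 + 1·10 = 33.
W has the best ratio (10/2) and is taken to its limit of 2; remaining capacity is filled optimally with the others.

33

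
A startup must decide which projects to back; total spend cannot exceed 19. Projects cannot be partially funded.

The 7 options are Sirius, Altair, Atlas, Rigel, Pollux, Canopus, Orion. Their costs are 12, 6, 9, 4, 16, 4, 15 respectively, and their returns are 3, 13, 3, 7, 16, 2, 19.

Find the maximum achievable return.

Altair + Rigel + Canopus: cost 6 + 4 + 4 = 14 ≤ 19, return 13 + 7 + 2 = 22.
Rigel + Orion: cost 4 + 15 = 19 ≤ 19, return 7 + 19 = 26.
Altair + Atlas + Rigel: cost 6 + 9 + 4 = 19 ≤ 19, return 13 + 3 + 7 = 23.
Best is Rigel and Orion with total return 26.

26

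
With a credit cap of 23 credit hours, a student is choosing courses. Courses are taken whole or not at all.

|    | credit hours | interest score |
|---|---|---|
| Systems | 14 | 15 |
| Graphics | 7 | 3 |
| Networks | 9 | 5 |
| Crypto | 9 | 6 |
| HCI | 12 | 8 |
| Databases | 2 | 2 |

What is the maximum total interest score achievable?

21

Take Systems and Crypto: credit hours 14 + 9 = 23 ≤ 23, interest score 15 + 6 = 21.
No other feasible combination does better.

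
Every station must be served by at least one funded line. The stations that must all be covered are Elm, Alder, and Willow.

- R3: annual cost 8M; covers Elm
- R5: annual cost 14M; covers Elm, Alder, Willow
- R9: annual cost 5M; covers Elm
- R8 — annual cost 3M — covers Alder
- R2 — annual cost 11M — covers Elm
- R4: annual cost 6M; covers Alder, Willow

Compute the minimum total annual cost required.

11

This is a weighted set-cover instance.
Choose R9 and R4: together they cover Elm, Alder, Willow — every station.
Total annual cost: 5 + 6 = 11.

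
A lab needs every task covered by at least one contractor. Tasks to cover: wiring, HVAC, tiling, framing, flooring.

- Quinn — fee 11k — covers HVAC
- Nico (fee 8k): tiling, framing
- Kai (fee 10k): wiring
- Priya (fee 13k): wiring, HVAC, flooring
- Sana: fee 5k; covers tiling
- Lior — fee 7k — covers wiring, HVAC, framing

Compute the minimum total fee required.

21

The greedy cost-per-new-task heuristic would pick Lior, Sana, and Priya for 25, but a cheaper cover exists.
Choose Nico and Priya: together they cover wiring, HVAC, tiling, framing, flooring — every task.
Total fee: 8 + 13 = 21.
No cover costs less than 21.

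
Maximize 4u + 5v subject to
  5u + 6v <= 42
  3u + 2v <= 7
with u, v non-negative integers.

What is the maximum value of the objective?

15

(u,v)=(0,3): 5·0+6·3=18≤42, 3·0+2·3=6≤7, objective 15.
(u,v)=(1,2): 5·1+6·2=17≤42, 3·1+2·2=7≤7, objective 14.
Maximum is 15 at (u,v)=(0,3).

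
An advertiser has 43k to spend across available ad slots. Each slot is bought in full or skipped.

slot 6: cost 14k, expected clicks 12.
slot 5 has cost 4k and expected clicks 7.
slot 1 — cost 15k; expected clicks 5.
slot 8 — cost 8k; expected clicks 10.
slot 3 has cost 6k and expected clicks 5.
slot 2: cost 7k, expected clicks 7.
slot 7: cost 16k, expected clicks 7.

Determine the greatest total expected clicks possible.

Allowing fractional choices, the relaxed optimum would be about 42.8, but ad slots are indivisible.
slot 6 + slot 5 + slot 8 + slot 2: cost 14 + 4 + 8 + 7 = 33 ≤ 43, expected clicks 12 + 7 + 10 + 7 = 36.
slot 6 + slot 5 + slot 8 + slot 3 + slot 2: cost 14 + 4 + 8 + 6 + 7 = 39 ≤ 43, expected clicks 12 + 7 + 10 + 5 + 7 = 41.
Best is slot 6, slot 5, slot 8, slot 3, and slot 2 with total expected clicks 41.

41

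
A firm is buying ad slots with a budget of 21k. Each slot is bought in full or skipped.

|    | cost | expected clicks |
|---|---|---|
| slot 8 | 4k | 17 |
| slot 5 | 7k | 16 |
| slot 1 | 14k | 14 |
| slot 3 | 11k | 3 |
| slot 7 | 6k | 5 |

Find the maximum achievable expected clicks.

Treat it as a binary knapsack problem.
slot 8 + slot 5 + slot 7: cost 4 + 7 + 6 = 17 ≤ 21, expected clicks 17 + 16 + 5 = 38.
slot 8 + slot 5: cost 4 + 7 = 11 ≤ 21, expected clicks 17 + 16 = 33.
Best is slot 8, slot 5, and slot 7 with total expected clicks 38.

38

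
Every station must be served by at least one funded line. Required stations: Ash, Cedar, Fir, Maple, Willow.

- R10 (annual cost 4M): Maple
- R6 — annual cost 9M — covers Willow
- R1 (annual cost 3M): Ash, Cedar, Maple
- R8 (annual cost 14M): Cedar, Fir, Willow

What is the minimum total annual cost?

Choose R1 and R8: together they cover Ash, Cedar, Fir, Maple, Willow — every station.
Total annual cost: 3 + 14 = 17.
No cover costs less than 17.

17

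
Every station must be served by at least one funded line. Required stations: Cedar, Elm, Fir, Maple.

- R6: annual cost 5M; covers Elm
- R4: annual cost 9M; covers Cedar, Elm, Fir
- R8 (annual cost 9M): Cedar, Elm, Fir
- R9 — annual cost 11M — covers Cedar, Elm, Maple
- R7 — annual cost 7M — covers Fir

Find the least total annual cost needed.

The greedy cost-per-new-station heuristic would pick R4 and R9 for 20, but a cheaper cover exists.
Choose R9 and R7: together they cover Cedar, Elm, Fir, Maple — every station.
Total annual cost: 11 + 7 = 18.
No cover costs less than 18.

18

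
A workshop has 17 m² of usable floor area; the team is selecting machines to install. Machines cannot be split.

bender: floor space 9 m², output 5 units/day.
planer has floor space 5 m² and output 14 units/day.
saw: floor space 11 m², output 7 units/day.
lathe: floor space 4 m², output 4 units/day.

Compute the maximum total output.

21

Take planer and saw: floor space 5 + 11 = 16 ≤ 17, output 14 + 7 = 21.
No other feasible combination does better.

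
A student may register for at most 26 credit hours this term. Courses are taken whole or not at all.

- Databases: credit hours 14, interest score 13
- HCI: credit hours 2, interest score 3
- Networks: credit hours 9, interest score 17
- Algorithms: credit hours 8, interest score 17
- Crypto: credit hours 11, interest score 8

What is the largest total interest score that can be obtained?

37

Take HCI, Networks, and Algorithms: credit hours 2 + 9 + 8 = 19 ≤ 26, interest score 3 + 17 + 17 = 37.
No other feasible combination does better.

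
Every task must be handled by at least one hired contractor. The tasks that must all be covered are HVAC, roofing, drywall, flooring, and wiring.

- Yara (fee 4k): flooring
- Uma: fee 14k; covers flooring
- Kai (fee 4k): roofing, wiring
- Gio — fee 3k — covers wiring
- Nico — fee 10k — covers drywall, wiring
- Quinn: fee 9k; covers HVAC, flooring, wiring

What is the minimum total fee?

This is a weighted set-cover instance.
The greedy cost-per-new-task heuristic would pick Kai, Yara, Quinn, and Nico for 27, but a cheaper cover exists.
Choose Kai, Nico, and Quinn: together they cover HVAC, roofing, drywall, flooring, wiring — every task.
Total fee: 4 + 10 + 9 = 23.
No cover costs less than 23.

23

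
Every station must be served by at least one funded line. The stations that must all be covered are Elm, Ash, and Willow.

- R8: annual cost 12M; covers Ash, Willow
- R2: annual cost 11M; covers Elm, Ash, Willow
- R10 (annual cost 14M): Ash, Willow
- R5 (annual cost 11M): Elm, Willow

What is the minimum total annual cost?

This is a weighted set-cover instance.
R2 alone covers Elm, Ash, Willow — every station.
Total annual cost: 11.
No cover costs less than 11.

11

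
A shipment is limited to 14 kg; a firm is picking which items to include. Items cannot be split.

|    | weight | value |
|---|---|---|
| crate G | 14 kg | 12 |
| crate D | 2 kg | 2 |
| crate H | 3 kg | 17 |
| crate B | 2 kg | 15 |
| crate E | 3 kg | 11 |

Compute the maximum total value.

45

Take crate D, crate H, crate B, and crate E: weight 2 + 3 + 2 + 3 = 10 ≤ 14, value 2 + 17 + 15 + 11 = 45.
No other feasible combination does better.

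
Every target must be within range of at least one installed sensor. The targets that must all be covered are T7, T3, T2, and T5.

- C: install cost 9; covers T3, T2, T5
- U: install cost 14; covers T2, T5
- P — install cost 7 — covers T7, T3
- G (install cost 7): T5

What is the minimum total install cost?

Choose C and P: together they cover T7, T3, T2, T5 — every target.
Total install cost: 9 + 7 = 16.
No cover costs less than 16.

16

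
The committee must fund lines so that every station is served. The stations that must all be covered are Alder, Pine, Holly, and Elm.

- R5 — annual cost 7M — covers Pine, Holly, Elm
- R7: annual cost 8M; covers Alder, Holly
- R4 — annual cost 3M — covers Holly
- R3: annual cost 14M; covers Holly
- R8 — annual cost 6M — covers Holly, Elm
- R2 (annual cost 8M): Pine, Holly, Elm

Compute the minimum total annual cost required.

Choose R5 and R7: together they cover Alder, Pine, Holly, Elm — every station.
Total annual cost: 7 + 8 = 15.

15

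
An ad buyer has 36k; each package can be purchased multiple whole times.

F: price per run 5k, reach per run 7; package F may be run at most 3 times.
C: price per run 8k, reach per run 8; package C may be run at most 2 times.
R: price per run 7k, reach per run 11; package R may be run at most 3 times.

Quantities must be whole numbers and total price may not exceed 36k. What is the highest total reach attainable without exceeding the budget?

This is a bounded integer knapsack.
3×F and 3×R: price 36 ≤ 36, reach 3·7 + 3·11 = 54.
1×F, 1×C, and 3×R: price 34 ≤ 36, reach 1·7 + 1·8 + 3·11 = 48.
Best is 54.

54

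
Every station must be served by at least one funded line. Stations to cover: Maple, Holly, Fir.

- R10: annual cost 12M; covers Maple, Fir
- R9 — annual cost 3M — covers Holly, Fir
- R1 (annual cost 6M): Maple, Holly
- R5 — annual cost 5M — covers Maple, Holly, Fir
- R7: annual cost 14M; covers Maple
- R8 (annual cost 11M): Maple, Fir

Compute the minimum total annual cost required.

This is a weighted set-cover instance.
The greedy cost-per-new-station heuristic would pick R9 and R5 for 8, but a cheaper cover exists.
R5 alone covers Maple, Holly, Fir — every station.
Total annual cost: 5.
No cover costs less than 5.

5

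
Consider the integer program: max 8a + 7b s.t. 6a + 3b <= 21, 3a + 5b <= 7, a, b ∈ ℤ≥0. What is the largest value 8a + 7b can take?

16

(a,b)=(2,0): 6·2+3·0=12≤21, 3·2+5·0=6≤7, objective 16.
(a,b)=(1,0): 6·1+3·0=6≤21, 3·1+5·0=3≤7, objective 8.
The best lattice point is (2,0), giving 16.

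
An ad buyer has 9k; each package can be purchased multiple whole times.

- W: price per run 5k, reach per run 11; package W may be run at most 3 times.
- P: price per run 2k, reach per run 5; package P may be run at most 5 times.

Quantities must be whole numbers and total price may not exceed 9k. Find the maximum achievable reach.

1×W and 2×P: price 9 ≤ 9, reach 1·11 + 2·5 = 21.
4×P: price 8 ≤ 9, reach 4·5 = 20.
Best is 21.

21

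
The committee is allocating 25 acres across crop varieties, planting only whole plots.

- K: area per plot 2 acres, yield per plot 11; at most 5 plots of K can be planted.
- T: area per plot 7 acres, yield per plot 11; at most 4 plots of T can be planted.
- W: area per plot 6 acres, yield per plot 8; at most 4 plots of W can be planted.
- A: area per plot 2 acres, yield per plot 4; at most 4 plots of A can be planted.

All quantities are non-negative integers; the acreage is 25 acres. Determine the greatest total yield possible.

82

K has the best ratio (11/2); taking only K gives at most 5×11 = 55 (stopped by the supply cap of 5).
Mixing does better — 5×K, 1×T, and 4×A: area 25 ≤ 25, yield 5·11 + 1·11 + 4·4 = 82.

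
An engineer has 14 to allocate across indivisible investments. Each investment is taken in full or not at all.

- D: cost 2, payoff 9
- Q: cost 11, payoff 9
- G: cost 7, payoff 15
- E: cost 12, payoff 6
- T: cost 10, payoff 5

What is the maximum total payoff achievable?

24

Treat it as a binary knapsack problem.
Take D and G: cost 2 + 7 = 9 ≤ 14, payoff 9 + 15 = 24.
No other feasible combination does better.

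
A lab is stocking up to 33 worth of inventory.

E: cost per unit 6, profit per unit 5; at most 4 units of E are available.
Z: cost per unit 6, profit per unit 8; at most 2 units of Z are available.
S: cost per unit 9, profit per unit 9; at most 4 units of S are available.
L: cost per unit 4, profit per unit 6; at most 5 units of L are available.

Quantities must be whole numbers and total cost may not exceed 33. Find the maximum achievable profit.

46

L has the best ratio (6/4); taking only L gives at most 5×6 = 30 (stopped by the supply cap of 5).
Mixing does better — 2×Z and 5×L: cost 32 ≤ 33, profit 2·8 + 5·6 = 46.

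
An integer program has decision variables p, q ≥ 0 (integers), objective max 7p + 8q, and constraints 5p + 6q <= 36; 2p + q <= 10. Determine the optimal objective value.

48

(p,q)=(0,6) is feasible, giving 48.
(p,q)=(1,5) is feasible, giving 47.
(p,q)=(2,4) is feasible, giving 46.
Maximum is 48 at (p,q)=(0,6).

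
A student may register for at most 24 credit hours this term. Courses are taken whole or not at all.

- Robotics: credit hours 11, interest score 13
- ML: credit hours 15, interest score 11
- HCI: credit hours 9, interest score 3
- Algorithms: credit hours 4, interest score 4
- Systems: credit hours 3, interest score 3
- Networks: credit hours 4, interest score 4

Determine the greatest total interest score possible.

Allowing fractional choices, the relaxed optimum would be about 25.5, but courses are indivisible.
Robotics + Algorithms + Networks: credit hours 11 + 4 + 4 = 19 ≤ 24, interest score 13 + 4 + 4 = 21.
Robotics + Algorithms + Systems: credit hours 11 + 4 + 3 = 18 ≤ 24, interest score 13 + 4 + 3 = 20.
Robotics + Algorithms + Systems + Networks: credit hours 11 + 4 + 3 + 4 = 22 ≤ 24, interest score 13 + 4 + 3 + 4 = 24.
Best is Robotics, Algorithms, Systems, and Networks with total interest score 24.

24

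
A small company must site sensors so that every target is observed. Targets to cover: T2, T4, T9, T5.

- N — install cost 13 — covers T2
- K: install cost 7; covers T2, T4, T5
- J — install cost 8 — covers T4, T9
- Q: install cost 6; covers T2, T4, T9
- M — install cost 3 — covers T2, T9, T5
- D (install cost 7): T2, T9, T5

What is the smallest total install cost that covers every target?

Choose Q and M: together they cover T2, T4, T9, T5 — every target.
Total install cost: 6 + 3 = 9.
No cover costs less than 9.

9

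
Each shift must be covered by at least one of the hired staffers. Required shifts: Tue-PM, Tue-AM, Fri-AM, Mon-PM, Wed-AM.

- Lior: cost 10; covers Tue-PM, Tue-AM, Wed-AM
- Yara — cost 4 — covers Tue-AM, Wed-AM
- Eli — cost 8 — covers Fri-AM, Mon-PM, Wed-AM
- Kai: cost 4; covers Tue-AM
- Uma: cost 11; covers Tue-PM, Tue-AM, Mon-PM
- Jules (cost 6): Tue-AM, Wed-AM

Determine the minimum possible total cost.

18

The greedy cost-per-new-shift heuristic would pick Yara, Eli, and Lior for 22, but a cheaper cover exists.
Choose Lior and Eli: together they cover Tue-PM, Tue-AM, Fri-AM, Mon-PM, Wed-AM — every shift.
Total cost: 10 + 8 = 18.
No cover costs less than 18.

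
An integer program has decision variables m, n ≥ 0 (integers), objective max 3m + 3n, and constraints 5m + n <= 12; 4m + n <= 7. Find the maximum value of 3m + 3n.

(m,n)=(0,7): 5·0+1·7=7≤12, 4·0+1·7=7≤7, objective 21.
(m,n)=(0,6): 5·0+1·6=6≤12, 4·0+1·6=6≤7, objective 18.
Maximum is 21 at (m,n)=(0,7).

21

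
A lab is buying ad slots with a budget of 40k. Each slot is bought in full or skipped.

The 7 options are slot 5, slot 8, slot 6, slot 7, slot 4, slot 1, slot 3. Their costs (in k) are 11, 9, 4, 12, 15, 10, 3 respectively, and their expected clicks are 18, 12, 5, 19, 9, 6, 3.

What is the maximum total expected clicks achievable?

slot 5 + slot 8 + slot 6 + slot 7 + slot 3: cost 11 + 9 + 4 + 12 + 3 = 39 ≤ 40, expected clicks 18 + 12 + 5 + 19 + 3 = 57.
slot 5 + slot 8 + slot 6 + slot 7: cost 11 + 9 + 4 + 12 = 36 ≤ 40, expected clicks 18 + 12 + 5 + 19 = 54.
Best is slot 5, slot 8, slot 6, slot 7, and slot 3 with total expected clicks 57.

57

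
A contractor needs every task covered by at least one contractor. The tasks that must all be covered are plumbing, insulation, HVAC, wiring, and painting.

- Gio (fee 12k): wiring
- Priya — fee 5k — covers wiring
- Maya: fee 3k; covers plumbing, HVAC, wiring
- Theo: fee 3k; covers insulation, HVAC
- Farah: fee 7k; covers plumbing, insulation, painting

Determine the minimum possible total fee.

10

Choose Maya and Farah: together they cover plumbing, insulation, HVAC, wiring, painting — every task.
Total fee: 3 + 7 = 10.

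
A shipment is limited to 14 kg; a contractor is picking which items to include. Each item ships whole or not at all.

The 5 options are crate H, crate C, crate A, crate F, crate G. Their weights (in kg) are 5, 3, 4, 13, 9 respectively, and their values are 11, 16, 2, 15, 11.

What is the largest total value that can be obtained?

Allowing fractional choices, the relaxed optimum would be about 34.3, but items are indivisible.
crate H + crate C: weight 5 + 3 = 8 ≤ 14, value 11 + 16 = 27.
crate H + crate C + crate A: weight 5 + 3 + 4 = 12 ≤ 14, value 11 + 16 + 2 = 29.
Best is crate H, crate C, and crate A with total value 29.

29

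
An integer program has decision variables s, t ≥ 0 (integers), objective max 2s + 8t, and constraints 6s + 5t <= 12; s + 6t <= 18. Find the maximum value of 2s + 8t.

(s,t)=(0,2): 6·0+5·2=10≤12, 1·0+6·2=12≤18, objective 16.
(s,t)=(1,1): 6·1+5·1=11≤12, 1·1+6·1=7≤18, objective 10.
The best lattice point is (0,2), giving 16.

16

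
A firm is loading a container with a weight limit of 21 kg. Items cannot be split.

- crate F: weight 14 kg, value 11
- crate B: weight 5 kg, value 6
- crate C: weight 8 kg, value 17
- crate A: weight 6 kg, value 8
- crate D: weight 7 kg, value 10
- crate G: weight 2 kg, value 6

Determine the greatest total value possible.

37

This is an integer program with binary decision variables.
Allowing fractional choices, the relaxed optimum would be about 38.3, but items are indivisible.
crate B + crate C + crate A + crate G: weight 5 + 8 + 6 + 2 = 21 ≤ 21, value 6 + 17 + 8 + 6 = 37.
crate C + crate A + crate D: weight 8 + 6 + 7 = 21 ≤ 21, value 17 + 8 + 10 = 35.
crate C + crate D + crate G: weight 8 + 7 + 2 = 17 ≤ 21, value 17 + 10 + 6 = 33.
Best is crate B, crate C, crate A, and crate G with total value 37.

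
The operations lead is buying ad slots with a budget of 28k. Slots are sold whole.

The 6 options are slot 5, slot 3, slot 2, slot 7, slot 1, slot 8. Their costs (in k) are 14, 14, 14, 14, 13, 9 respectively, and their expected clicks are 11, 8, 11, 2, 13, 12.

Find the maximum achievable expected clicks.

25

This is a 0-1 knapsack instance.
Allowing fractional choices, the relaxed optimum would be about 29.7, but ad slots are indivisible.
slot 1 + slot 8: cost 13 + 9 = 22 ≤ 28, expected clicks 13 + 12 = 25.
slot 2 + slot 1: cost 14 + 13 = 27 ≤ 28, expected clicks 11 + 13 = 24.
slot 5 + slot 1: cost 14 + 13 = 27 ≤ 28, expected clicks 11 + 13 = 24.
Best is slot 1 and slot 8 with total expected clicks 25.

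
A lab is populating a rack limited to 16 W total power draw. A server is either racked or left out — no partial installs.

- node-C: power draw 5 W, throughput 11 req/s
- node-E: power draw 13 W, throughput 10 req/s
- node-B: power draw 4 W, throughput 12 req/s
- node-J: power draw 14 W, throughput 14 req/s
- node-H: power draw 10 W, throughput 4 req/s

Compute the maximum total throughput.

23

Allowing fractional choices, the relaxed optimum would be about 30.0, but servers are indivisible.
node-B + node-H: power draw 4 + 10 = 14 ≤ 16, throughput 12 + 4 = 16.
node-C + node-B: power draw 5 + 4 = 9 ≤ 16, throughput 11 + 12 = 23.
Best is node-C and node-B with total throughput 23.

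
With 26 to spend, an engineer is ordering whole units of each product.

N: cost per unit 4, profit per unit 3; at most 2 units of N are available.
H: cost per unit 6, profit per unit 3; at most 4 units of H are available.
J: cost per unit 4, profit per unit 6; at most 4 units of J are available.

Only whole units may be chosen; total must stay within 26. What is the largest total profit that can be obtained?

This is a bounded integer knapsack.
Take 1×N, 1×H, and 4×J: cost 26 ≤ 26, profit 1·3 + 1·3 + 4·6 = 30.
J has the best ratio (6/4) and is taken to its limit of 4; remaining capacity is filled optimally with the others.

30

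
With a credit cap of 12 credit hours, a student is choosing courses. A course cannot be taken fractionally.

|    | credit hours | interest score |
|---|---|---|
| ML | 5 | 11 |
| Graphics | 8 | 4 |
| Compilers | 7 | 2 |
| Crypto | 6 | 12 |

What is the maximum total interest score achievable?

ML + Compilers: credit hours 5 + 7 = 12 ≤ 12, interest score 11 + 2 = 13.
ML + Crypto: credit hours 5 + 6 = 11 ≤ 12, interest score 11 + 12 = 23.
Best is ML and Crypto with total interest score 23.

23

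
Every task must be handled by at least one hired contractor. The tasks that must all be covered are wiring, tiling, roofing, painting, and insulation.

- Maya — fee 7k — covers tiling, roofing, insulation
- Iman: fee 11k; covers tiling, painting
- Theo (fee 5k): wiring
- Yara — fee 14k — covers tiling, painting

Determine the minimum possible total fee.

23

Choose Maya, Iman, and Theo: together they cover wiring, tiling, roofing, painting, insulation — every task.
Total fee: 7 + 11 + 5 = 23.
No cover costs less than 23.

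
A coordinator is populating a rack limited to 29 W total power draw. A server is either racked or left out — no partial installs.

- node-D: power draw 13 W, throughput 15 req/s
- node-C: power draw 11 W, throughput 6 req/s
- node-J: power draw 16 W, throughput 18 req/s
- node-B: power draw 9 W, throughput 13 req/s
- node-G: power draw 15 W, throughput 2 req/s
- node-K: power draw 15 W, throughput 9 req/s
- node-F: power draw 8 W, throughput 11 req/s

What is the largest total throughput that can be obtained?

33

This is an integer program with binary decision variables.
node-J + node-B: power draw 16 + 9 = 25 ≤ 29, throughput 18 + 13 = 31.
node-D + node-J: power draw 13 + 16 = 29 ≤ 29, throughput 15 + 18 = 33.
Best is node-D and node-J with total throughput 33.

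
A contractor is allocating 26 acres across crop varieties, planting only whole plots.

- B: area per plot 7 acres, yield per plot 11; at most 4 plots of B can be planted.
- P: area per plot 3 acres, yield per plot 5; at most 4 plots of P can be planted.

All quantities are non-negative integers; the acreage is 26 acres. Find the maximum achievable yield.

42

This is a bounded integer knapsack.
3×B and 1×P: area 24 ≤ 26, yield 3·11 + 1·5 = 38.
2×B and 4×P: area 26 ≤ 26, yield 2·11 + 4·5 = 42.
Best is 42.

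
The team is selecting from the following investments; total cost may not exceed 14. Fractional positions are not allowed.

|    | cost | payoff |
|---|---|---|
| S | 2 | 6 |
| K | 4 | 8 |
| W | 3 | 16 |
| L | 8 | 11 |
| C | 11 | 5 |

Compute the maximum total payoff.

S + K + W: cost 2 + 4 + 3 = 9 ≤ 14, payoff 6 + 8 + 16 = 30.
S + W + L: cost 2 + 3 + 8 = 13 ≤ 14, payoff 6 + 16 + 11 = 33.
Best is S, W, and L with total payoff 33.

33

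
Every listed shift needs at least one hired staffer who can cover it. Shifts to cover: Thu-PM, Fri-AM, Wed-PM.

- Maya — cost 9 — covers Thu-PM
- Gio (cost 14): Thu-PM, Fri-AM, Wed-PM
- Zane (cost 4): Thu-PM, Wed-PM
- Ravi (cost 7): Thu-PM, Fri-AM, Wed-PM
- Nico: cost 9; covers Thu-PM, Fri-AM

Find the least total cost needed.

7

The greedy cost-per-new-shift heuristic would pick Zane and Ravi for 11, but a cheaper cover exists.
Ravi alone covers Thu-PM, Fri-AM, Wed-PM — every shift.
Total cost: 7.
No cover costs less than 7.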